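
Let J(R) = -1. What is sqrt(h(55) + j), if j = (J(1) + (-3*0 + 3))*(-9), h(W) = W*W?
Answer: sqrt(3007) ≈ 54.836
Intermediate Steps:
h(W) = W**2
j = -18 (j = (-1 + (-3*0 + 3))*(-9) = (-1 + (0 + 3))*(-9) = (-1 + 3)*(-9) = 2*(-9) = -18)
sqrt(h(55) + j) = sqrt(55**2 - 18) = sqrt(3025 - 18) = sqrt(3007)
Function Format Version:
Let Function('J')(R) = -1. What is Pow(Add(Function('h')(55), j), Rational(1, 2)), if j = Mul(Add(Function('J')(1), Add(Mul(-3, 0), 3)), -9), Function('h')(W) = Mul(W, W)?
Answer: Pow(3007, Rational(1, 2)) ≈ 54.836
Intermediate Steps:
Function('h')(W) = Pow(W, 2)
j = -18 (j = Mul(Add(-1, Add(Mul(-3, 0), 3)), -9) = Mul(Add(-1, Add(0, 3)), -9) = Mul(Add(-1, 3), -9) = Mul(2, -9) = -18)
Pow(Add(Function('h')(55), j), Rational(1, 2)) = Pow(Add(Pow(55, 2), -18), Rational(1, 2)) = Pow(Add(3025, -18), Rational(1, 2)) = Pow(3007, Rational(1, 2))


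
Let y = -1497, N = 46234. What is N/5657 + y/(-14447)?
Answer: 676411127/81726679 ≈ 8.2765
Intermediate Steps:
N/5657 + y/(-14447) = 46234/5657 - 1497/(-14447) = 46234*(1/5657) - 1497*(-1/14447) = 46234/5657 + 1497/14447 = 676411127/81726679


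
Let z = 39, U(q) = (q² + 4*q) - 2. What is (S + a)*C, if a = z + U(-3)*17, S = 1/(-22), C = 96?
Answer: -48624/11 ≈ -4420.4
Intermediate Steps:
U(q) = -2 + q² + 4*q
S = -1/22 ≈ -0.045455
a = -46 (a = 39 + (-2 + (-3)² + 4*(-3))*17 = 39 + (-2 + 9 - 12)*17 = 39 - 5*17 = 39 - 85 = -46)
(S + a)*C = (-1/22 - 46)*96 = -1013/22*96 = -48624/11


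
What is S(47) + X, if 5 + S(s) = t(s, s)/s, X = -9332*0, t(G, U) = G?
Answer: -4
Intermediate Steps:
X = 0
S(s) = -4 (S(s) = -5 + s/s = -5 + 1 = -4)
S(47) + X = -4 + 0 = -4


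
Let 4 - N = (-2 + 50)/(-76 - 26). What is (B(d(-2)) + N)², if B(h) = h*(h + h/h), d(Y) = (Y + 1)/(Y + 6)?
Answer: 1357225/73984 ≈ 18.345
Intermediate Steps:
d(Y) = (1 + Y)/(6 + Y)
N = 76/17 (N = 4 - (-2 + 50)/(-76 - 26) = 4 - 48/(-102) = 4 - 48*(-1)/102 = 4 - 1*(-8/17) = 4 + 8/17 = 76/17 ≈ 4.4706)
B(h) = h*(1 + h) (B(h) = h*(h + 1) = h*(1 + h))
(B(d(-2)) + N)² = (((1 - 2)/(6 - 2))*(1 + (1 - 2)/(6 - 2)) + 76/17)² = ((-1/4)*(1 - 1/4) + 76/17)² = (((¼)*(-1))*(1 + (¼)*(-1)) + 76/17)² = (-(1 - ¼)/4 + 76/17)² = (-¼*¾ + 76/17)² = (-3/16 + 76/17)² = (1165/272)² = 1357225/73984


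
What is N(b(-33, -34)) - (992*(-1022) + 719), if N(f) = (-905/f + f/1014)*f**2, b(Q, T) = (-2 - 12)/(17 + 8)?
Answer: 8029705976753/7921875 ≈ 1.0136e+6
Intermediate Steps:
b(Q, T) = -14/25
N(f) = f**2*(-905/f + f/1014) (N(f) = (-905/f + f*(1/1014))*f**2 = (-905/f + f/1014)*f**2 = f**2*(-905/f + f/1014))
N(b(-33, -34)) - (992*(-1022) + 719) = (1/1014)*(-14/25)*(-917670 + (-14/25)**2) - (992*(-1022) + 719) = (1/1014)*(-14/25)*(-917670 + 196/625) - (-1013824 + 719) = (1/1014)*(-14/25)*(-573543554/625) - 1*(-1013105) = 4014804878/7921875 + 1013105 = 8029705976753/7921875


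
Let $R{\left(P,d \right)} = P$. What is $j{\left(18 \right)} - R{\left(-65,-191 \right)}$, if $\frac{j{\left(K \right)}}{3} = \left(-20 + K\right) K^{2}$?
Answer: $-1879$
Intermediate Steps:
$j{\left(K \right)} = 3 K^{2} \left(-20 + K\right)$ ($j{\left(K \right)} = 3 \left(-20 + K\right) K^{2} = 3 K^{2} \left(-20 + K\right)$)
$j{\left(18 \right)} - R{\left(-65,-191 \right)} = 3 \cdot 18^{2} \left(-20 + 18\right) - -65 = 3 \cdot 324 \left(-2\right) + 65 = -1944 + 65 = -1879$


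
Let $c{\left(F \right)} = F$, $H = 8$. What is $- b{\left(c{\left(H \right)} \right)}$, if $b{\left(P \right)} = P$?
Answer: $-8$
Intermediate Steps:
$- b{\left(c{\left(H \right)} \right)} = \left(-1\right) 8 = -8$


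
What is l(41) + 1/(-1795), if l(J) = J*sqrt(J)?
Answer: -1/1795 + 41*sqrt(41) ≈ 262.53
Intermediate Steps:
l(J) = J**(3/2)
l(41) + 1/(-1795) = 41**(3/2) + 1/(-1795) = 41*sqrt(41) - 1/1795 = -1/1795 + 41*sqrt(41)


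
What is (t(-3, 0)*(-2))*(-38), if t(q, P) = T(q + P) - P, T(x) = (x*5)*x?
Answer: 3420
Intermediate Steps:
T(x) = 5*x² (T(x) = (5*x)*x = 5*x²)
t(q, P) = -P + 5*(P + q)² (t(q, P) = 5*(q + P)² - P = 5*(P + q)² - P = -P + 5*(P + q)²)
(t(-3, 0)*(-2))*(-38) = ((-1*0 + 5*(0 - 3)²)*(-2))*(-38) = ((0 + 5*(-3)²)*(-2))*(-38) = ((0 + 5*9)*(-2))*(-38) = ((0 + 45)*(-2))*(-38) = (45*(-2))*(-38) = -90*(-38) = 3420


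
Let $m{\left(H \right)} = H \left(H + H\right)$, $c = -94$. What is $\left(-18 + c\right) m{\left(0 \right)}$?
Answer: $0$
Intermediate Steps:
$m{\left(H \right)} = 2 H^{2}$ ($m{\left(H \right)} = H 2 H = 2 H^{2}$)
$\left(-18 + c\right) m{\left(0 \right)} = \left(-18 - 94\right) 2 \cdot 0^{2} = - 112 \cdot 2 \cdot 0 = \left(-112\right) 0 = 0$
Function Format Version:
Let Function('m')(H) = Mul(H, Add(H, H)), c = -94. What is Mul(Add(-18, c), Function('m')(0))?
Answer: 0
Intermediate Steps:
Function('m')(H) = Mul(2, Pow(H, 2)) (Function('m')(H) = Mul(H, Mul(2, H)) = Mul(2, Pow(H, 2)))
Mul(Add(-18, c), Function('m')(0)) = Mul(Add(-18, -94), Mul(2, Pow(0, 2))) = Mul(-112, Mul(2, 0)) = Mul(-112, 0) = 0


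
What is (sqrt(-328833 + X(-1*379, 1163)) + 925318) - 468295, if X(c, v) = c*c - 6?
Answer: 457023 + I*sqrt(185198) ≈ 4.5702e+5 + 430.35*I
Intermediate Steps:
X(c, v) = -6 + c**2 (X(c, v) = c**2 - 6 = -6 + c**2)
(sqrt(-328833 + X(-1*379, 1163)) + 925318) - 468295 = (sqrt(-328833 + (-6 + (-1*379)**2)) + 925318) - 468295 = (sqrt(-328833 + (-6 + (-379)**2)) + 925318) - 468295 = (sqrt(-328833 + (-6 + 143641)) + 925318) - 468295 = (sqrt(-328833 + 143635) + 925318) - 468295 = (sqrt(-185198) + 925318) - 468295 = (I*sqrt(185198) + 925318) - 468295 = (925318 + I*sqrt(185198)) - 468295 = 457023 + I*sqrt(185198)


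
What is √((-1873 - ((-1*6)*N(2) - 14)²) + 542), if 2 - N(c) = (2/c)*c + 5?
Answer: 23*I*√3 ≈ 39.837*I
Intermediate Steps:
N(c) = -5 (N(c) = 2 - ((2/c)*c + 5) = 2 - (2 + 5) = 2 - 1*7 = 2 - 7 = -5)
√((-1873 - ((-1*6)*N(2) - 14)²) + 542) = √((-1873 - (-1*6*(-5) - 14)²) + 542) = √((-1873 - (-6*(-5) - 14)²) + 542) = √((-1873 - (30 - 14)²) + 542) = √((-1873 - 1*16²) + 542) = √((-1873 - 1*256) + 542) = √((-1873 - 256) + 542) = √(-2129 + 542) = √(-1587) = 23*I*√3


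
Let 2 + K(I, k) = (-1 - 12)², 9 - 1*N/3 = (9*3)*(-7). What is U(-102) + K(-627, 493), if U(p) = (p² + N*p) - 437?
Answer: -50454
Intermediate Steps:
N = 594 (N = 27 - 3*9*3*(-7) = 27 - 81*(-7) = 27 - 3*(-189) = 27 + 567 = 594)
U(p) = -437 + p² + 594*p (U(p) = (p² + 594*p) - 437 = -437 + p² + 594*p)
K(I, k) = 167 (K(I, k) = -2 + (-1 - 12)² = -2 + (-13)² = -2 + 169 = 167)
U(-102) + K(-627, 493) = (-437 + (-102)² + 594*(-102)) + 167 = (-437 + 10404 - 60588) + 167 = -50621 + 167 = -50454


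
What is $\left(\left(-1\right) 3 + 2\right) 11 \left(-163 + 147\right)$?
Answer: $176$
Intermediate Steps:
$\left(\left(-1\right) 3 + 2\right) 11 \left(-163 + 147\right) = \left(-3 + 2\right) 11 \left(-16\right) = \left(-1\right) 11 \left(-16\right) = \left(-11\right) \left(-16\right) = 176$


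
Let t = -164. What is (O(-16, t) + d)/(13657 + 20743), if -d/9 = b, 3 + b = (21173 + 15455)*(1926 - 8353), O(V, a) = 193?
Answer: 264834203/4300 ≈ 61589.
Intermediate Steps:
b = -235408159 (b = -3 + (21173 + 15455)*(1926 - 8353) = -3 + 36628*(-6427) = -3 - 235408156 = -235408159)
d = 2118673431 (d = -9*(-235408159) = 2118673431)
(O(-16, t) + d)/(13657 + 20743) = (193 + 2118673431)/(13657 + 20743) = 2118673624/34400 = 2118673624*(1/34400) = 264834203/4300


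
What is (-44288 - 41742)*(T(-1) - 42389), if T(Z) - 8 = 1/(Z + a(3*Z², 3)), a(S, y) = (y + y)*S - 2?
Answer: 10938095084/3 ≈ 3.6460e+9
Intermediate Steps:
a(S, y) = -2 + 2*S*y (a(S, y) = (2*y)*S - 2 = 2*S*y - 2 = -2 + 2*S*y)
T(Z) = 8 + 1/(-2 + Z + 18*Z²) (T(Z) = 8 + 1/(Z + (-2 + 2*(3*Z²)*3)) = 8 + 1/(Z + (-2 + 18*Z²)) = 8 + 1/(-2 + Z + 18*Z²))
(-44288 - 41742)*(T(-1) - 42389) = (-44288 - 41742)*((-15 + 8*(-1) + 144*(-1)²)/(-2 - 1 + 18*(-1)²) - 42389) = -86030*((-15 - 8 + 144*1)/(-2 - 1 + 18*1) - 42389) = -86030*((-15 - 8 + 144)/(-2 - 1 + 18) - 42389) = -86030*(121/15 - 42389) = -86030*(-635714/15) = 10938095084/3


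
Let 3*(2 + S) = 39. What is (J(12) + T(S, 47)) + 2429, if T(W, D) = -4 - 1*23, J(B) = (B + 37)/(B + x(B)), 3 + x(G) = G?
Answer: 7213/3 ≈ 2404.3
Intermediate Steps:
x(G) = -3 + G
S = 11 (S = -2 + (⅓)*39 = -2 + 13 = 11)
J(B) = (37 + B)/(-3 + 2*B) (J(B) = (B + 37)/(B + (-3 + B)) = (37 + B)/(-3 + 2*B))
T(W, D) = -27 (T(W, D) = -4 - 23 = -27)
(J(12) + T(S, 47)) + 2429 = ((37 + 12)/(-3 + 2*12) - 27) + 2429 = (49/(-3 + 24) - 27) + 2429 = (49/21 - 27) + 2429 = ((1/21)*49 - 27) + 2429 = (7/3 - 27) + 2429 = -74/3 + 2429 = 7213/3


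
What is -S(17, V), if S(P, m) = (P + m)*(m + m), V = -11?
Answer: 132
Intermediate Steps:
S(P, m) = 2*m*(P + m) (S(P, m) = (P + m)*(2*m) = 2*m*(P + m))
-S(17, V) = -2*(-11)*(17 - 11) = -2*(-11)*6 = -1*(-132) = 132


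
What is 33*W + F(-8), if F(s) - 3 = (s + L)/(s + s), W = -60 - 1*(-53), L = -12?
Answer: -907/4 ≈ -226.75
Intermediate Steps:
W = -7 (W = -60 + 53 = -7)
F(s) = 3 + (-12 + s)/(2*s) (F(s) = 3 + (s - 12)/(s + s) = 3 + (-12 + s)/((2*s)) = 3 + (-12 + s)*(1/(2*s)) = 3 + (-12 + s)/(2*s))
33*W + F(-8) = 33*(-7) + (7/2 - 6/(-8)) = -231 + (7/2 - 6*(-⅛)) = -231 + (7/2 + ¾) = -231 + 17/4 = -907/4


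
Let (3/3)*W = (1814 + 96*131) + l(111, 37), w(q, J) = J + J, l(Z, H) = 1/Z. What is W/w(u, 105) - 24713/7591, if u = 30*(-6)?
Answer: 11548975951/176946210 ≈ 65.268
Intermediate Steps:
u = -180
w(q, J) = 2*J
W = 1597291/111 (W = (1814 + 96*131) + 1/111 = (1814 + 12576) + 1/111 = 14390 + 1/111 = 1597291/111 ≈ 14390.)
W/w(u, 105) - 24713/7591 = 1597291/(111*((2*105))) - 24713/7591 = (1597291/111)/210 - 24713*1/7591 = (1597291/111)*(1/210) - 24713/7591 = 1597291/23310 - 24713/7591 = 11548975951/176946210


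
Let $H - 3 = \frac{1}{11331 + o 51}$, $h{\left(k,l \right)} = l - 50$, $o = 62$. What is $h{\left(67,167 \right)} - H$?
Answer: $\frac{1652201}{14493} \approx 114.0$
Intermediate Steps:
$h{\left(k,l \right)} = -50 + l$ ($h{\left(k,l \right)} = l - 50 = -50 + l$)
$H = \frac{43480}{14493}$ ($H = 3 + \frac{1}{11331 + 62 \cdot 51} = 3 + \frac{1}{11331 + 3162} = 3 + \frac{1}{14493} = \frac{43480}{14493} \approx 3.0001$)
$h{\left(67,167 \right)} - H = \left(-50 + 167\right) - \frac{43480}{14493} = 117 - \frac{43480}{14493} = \frac{1652201}{14493}$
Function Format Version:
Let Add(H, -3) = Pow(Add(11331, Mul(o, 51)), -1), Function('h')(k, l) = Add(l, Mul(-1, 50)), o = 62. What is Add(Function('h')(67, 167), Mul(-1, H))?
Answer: Rational(1652201, 14493) ≈ 114.00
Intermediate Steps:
Function('h')(k, l) = Add(-50, l) (Function('h')(k, l) = Add(l, -50) = Add(-50, l))
H = Rational(43480, 14493) (H = Add(3, Pow(Add(11331, Mul(62, 51)), -1)) = Add(3, Pow(Add(11331, 3162), -1)) = Add(3, Pow(14493, -1)) = Add(3, Rational(1, 14493)) = Rational(43480, 14493) ≈ 3.0001)
Add(Function('h')(67, 167), Mul(-1, H)) = Add(Add(-50, 167), Mul(-1, Rational(43480, 14493))) = Add(117, Rational(-43480, 14493)) = Rational(1652201, 14493)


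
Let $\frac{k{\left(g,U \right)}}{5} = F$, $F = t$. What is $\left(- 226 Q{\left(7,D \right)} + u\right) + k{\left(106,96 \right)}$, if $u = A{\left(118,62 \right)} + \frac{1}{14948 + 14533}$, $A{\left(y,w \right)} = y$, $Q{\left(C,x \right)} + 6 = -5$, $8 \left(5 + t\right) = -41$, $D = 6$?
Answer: $\frac{602208395}{235848} \approx 2553.4$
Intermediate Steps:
$t = - \frac{81}{8}$ ($t = -5 + \frac{1}{8} \left(-41\right) = -5 - \frac{41}{8} = - \frac{81}{8} \approx -10.125$)
$Q{\left(C,x \right)} = -11$ ($Q{\left(C,x \right)} = -6 - 5 = -11$)
$F = - \frac{81}{8} \approx -10.125$
$k{\left(g,U \right)} = - \frac{405}{8}$ ($k{\left(g,U \right)} = 5 \left(- \frac{81}{8}\right) = - \frac{405}{8}$)
$u = \frac{3478759}{29481}$ ($u = 118 + \frac{1}{14948 + 14533} = 118 + \frac{1}{29481} = \frac{3478759}{29481} \approx 118.0$)
$\left(- 226 Q{\left(7,D \right)} + u\right) + k{\left(106,96 \right)} = \left(\left(-226\right) \left(-11\right) + \frac{3478759}{29481}\right) - \frac{405}{8} = \left(2486 + \frac{3478759}{29481}\right) - \frac{405}{8} = \frac{76768525}{29481} - \frac{405}{8} = \frac{602208395}{235848}$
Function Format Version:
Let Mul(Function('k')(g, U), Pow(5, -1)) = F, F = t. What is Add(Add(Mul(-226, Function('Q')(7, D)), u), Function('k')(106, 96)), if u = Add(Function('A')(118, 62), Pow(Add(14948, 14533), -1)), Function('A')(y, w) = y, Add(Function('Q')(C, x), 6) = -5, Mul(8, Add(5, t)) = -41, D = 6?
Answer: Rational(602208395, 235848) ≈ 2553.4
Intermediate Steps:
t = Rational(-81, 8) (t = Add(-5, Mul(Rational(1, 8), -41)) = Add(-5, Rational(-41, 8)) = Rational(-81, 8) ≈ -10.125)
Function('Q')(C, x) = -11 (Function('Q')(C, x) = Add(-6, -5) = -11)
F = Rational(-81, 8) ≈ -10.125
Function('k')(g, U) = Rational(-405, 8) (Function('k')(g, U) = Mul(5, Rational(-81, 8)) = Rational(-405, 8))
u = Rational(3478759, 29481) (u = Add(118, Pow(Add(14948, 14533), -1)) = Add(118, Pow(29481, -1)) = Add(118, Rational(1, 29481)) = Rational(3478759, 29481) ≈ 118.00)
Add(Add(Mul(-226, Function('Q')(7, D)), u), Function('k')(106, 96)) = Add(Add(Mul(-226, -11), Rational(3478759, 29481)), Rational(-405, 8)) = Add(Add(2486, Rational(3478759, 29481)), Rational(-405, 8)) = Add(Rational(76768525, 29481), Rational(-405, 8)) = Rational(602208395, 235848)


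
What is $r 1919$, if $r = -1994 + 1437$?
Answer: $-1068883$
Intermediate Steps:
$r = -557$
$r 1919 = \left(-557\right) 1919 = -1068883$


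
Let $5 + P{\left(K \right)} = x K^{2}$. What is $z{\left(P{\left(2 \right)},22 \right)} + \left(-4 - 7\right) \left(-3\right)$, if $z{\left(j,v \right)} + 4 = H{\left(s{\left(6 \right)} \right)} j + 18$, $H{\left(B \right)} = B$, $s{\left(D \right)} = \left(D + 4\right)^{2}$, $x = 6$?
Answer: $1947$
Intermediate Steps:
$s{\left(D \right)} = \left(4 + D\right)^{2}$
$P{\left(K \right)} = -5 + 6 K^{2}$
$z{\left(j,v \right)} = 14 + 100 j$ ($z{\left(j,v \right)} = -4 + \left(\left(4 + 6\right)^{2} j + 18\right) = -4 + \left(10^{2} j + 18\right) = -4 + \left(100 j + 18\right) = -4 + \left(18 + 100 j\right) = 14 + 100 j$)
$z{\left(P{\left(2 \right)},22 \right)} + \left(-4 - 7\right) \left(-3\right) = \left(14 + 100 \left(-5 + 6 \cdot 2^{2}\right)\right) + \left(-4 - 7\right) \left(-3\right) = \left(14 + 100 \left(-5 + 6 \cdot 4\right)\right) - -33 = \left(14 + 100 \left(-5 + 24\right)\right) + 33 = \left(14 + 100 \cdot 19\right) + 33 = \left(14 + 1900\right) + 33 = 1914 + 33 = 1947$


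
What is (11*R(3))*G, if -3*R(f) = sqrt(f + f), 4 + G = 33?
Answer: -319*sqrt(6)/3 ≈ -260.46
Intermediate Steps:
G = 29 (G = -4 + 33 = 29)
R(f) = -sqrt(2)*sqrt(f)/3 (R(f) = -sqrt(f + f)/3 = -sqrt(2)*sqrt(f)/3)
(11*R(3))*G = (11*(-sqrt(2)*sqrt(3)/3))*29 = (11*(-sqrt(6)/3))*29 = -11*sqrt(6)/3*29 = -319*sqrt(6)/3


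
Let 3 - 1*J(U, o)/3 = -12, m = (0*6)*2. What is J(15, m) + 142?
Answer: 187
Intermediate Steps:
m = 0 (m = 0*2 = 0)
J(U, o) = 45 (J(U, o) = 9 - 3*(-12) = 9 + 36 = 45)
J(15, m) + 142 = 45 + 142 = 187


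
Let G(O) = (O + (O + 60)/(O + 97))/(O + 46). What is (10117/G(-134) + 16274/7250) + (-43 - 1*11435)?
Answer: -51450589/10875 ≈ -4731.1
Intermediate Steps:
G(O) = (O + (60 + O)/(97 + O))/(46 + O)
(10117/G(-134) + 16274/7250) + (-43 - 1*11435) = (10117/(((60 + (-134)² + 98*(-134))/(4462 + (-134)² + 143*(-134)))) + 16274/7250) + (-43 - 1*11435) = (10117/(((60 + 17956 - 13132)/(4462 + 17956 - 19162))) + 16274*(1/7250)) + (-43 - 11435) = (10117/((4884/3256)) + 8137/3625) - 11478 = (10117/(((1/3256)*4884)) + 8137/3625) - 11478 = (10117/(3/2) + 8137/3625) - 11478 = (10117*(⅔) + 8137/3625) - 11478 = (20234/3 + 8137/3625) - 11478 = 73372661/10875 - 11478 = -51450589/10875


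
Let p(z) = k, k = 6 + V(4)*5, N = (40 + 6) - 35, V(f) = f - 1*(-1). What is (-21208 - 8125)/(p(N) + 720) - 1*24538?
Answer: -18457371/751 ≈ -24577.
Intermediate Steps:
V(f) = 1 + f (V(f) = f + 1 = 1 + f)
N = 11 (N = 46 - 35 = 11)
k = 31 (k = 6 + (1 + 4)*5 = 6 + 5*5 = 6 + 25 = 31)
p(z) = 31
(-21208 - 8125)/(p(N) + 720) - 1*24538 = (-21208 - 8125)/(31 + 720) - 1*24538 = -29333/751 - 24538 = -18457371/751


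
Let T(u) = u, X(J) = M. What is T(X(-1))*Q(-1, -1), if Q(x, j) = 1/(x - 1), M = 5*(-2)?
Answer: 5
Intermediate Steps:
M = -10
X(J) = -10
Q(x, j) = 1/(-1 + x)
T(X(-1))*Q(-1, -1) = -10/(-1 - 1) = -10/(-2) = -10*(-½) = 5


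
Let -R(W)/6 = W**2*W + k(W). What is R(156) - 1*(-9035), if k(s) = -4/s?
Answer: -296002991/13 ≈ -2.2769e+7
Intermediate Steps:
R(W) = -6*W**3 + 24/W (R(W) = -6*(W**2*W - 4/W) = -6*(W**3 - 4/W) = -6*W**3 + 24/W)
R(156) - 1*(-9035) = 6*(4 - 1*156**4)/156 - 1*(-9035) = 6*(1/156)*(4 - 1*592240896) + 9035 = 6*(1/156)*(4 - 592240896) + 9035 = 6*(1/156)*(-592240892) + 9035 = -296120446/13 + 9035 = -296002991/13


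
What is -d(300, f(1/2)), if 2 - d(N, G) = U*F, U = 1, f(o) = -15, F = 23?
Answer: 21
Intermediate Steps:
d(N, G) = -21 (d(N, G) = 2 - 23 = -21)
-d(300, f(1/2)) = -1*(-21) = 21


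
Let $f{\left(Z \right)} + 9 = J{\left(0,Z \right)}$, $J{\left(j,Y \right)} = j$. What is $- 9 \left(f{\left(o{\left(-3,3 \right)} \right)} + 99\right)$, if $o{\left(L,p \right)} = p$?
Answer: $-810$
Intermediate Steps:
$f{\left(Z \right)} = -9$ ($f{\left(Z \right)} = -9 + 0 = -9$)
$- 9 \left(f{\left(o{\left(-3,3 \right)} \right)} + 99\right) = - 9 \left(-9 + 99\right) = \left(-9\right) 90 = -810$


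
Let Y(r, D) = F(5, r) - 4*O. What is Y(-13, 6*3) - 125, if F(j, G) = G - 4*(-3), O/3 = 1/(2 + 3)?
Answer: -642/5 ≈ -128.40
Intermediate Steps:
O = ⅗ (O = 3/(2 + 3) = 3/5 = 3*(⅕) = ⅗ ≈ 0.60000)
F(j, G) = 12 + G (F(j, G) = G + 12 = 12 + G)
Y(r, D) = 48/5 + r (Y(r, D) = (12 + r) - 4*⅗ = (12 + r) - 12/5 = 48/5 + r)
Y(-13, 6*3) - 125 = (48/5 - 13) - 125 = -17/5 - 125 = -642/5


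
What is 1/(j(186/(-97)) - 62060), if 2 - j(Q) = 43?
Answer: -1/62101 ≈ -1.6103e-5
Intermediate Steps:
j(Q) = -41 (j(Q) = 2 - 1*43 = 2 - 43 = -41)
1/(j(186/(-97)) - 62060) = 1/(-41 - 62060) = 1/(-62101) = -1/62101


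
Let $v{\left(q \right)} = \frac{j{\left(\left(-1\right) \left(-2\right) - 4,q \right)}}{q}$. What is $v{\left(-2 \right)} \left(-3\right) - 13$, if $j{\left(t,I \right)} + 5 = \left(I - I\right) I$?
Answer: $- \frac{41}{2} \approx -20.5$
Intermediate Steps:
$j{\left(t,I \right)} = -5$ ($j{\left(t,I \right)} = -5 + \left(I - I\right) I = -5 + 0 I = -5 + 0 = -5$)
$v{\left(q \right)} = - \frac{5}{q}$
$v{\left(-2 \right)} \left(-3\right) - 13 = - \frac{5}{-2} \left(-3\right) - 13 = \left(-5\right) \left(- \frac{1}{2}\right) \left(-3\right) - 13 = \frac{5}{2} \left(-3\right) - 13 = - \frac{15}{2} - 13 = - \frac{41}{2}$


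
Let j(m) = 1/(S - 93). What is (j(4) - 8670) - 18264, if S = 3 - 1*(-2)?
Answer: -2370193/88 ≈ -26934.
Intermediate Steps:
S = 5 (S = 3 + 2 = 5)
j(m) = -1/88 (j(m) = 1/(5 - 93) = 1/(-88) = -1/88)
(j(4) - 8670) - 18264 = (-1/88 - 8670) - 18264 = -762961/88 - 18264 = -2370193/88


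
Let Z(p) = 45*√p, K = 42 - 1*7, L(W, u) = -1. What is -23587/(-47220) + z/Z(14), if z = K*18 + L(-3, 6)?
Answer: 23587/47220 + 629*√14/630 ≈ 4.2352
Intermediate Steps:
K = 35 (K = 42 - 7 = 35)
z = 629 (z = 35*18 - 1 = 630 - 1 = 629)
-23587/(-47220) + z/Z(14) = -23587/(-47220) + 629/((45*√14)) = -23587*(-1/47220) + 629*(√14/630) = 23587/47220 + 629*√14/630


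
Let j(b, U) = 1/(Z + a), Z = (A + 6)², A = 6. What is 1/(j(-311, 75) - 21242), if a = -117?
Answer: -27/573533 ≈ -4.7077e-5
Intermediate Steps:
Z = 144 (Z = (6 + 6)² = 12² = 144)
j(b, U) = 1/27 (j(b, U) = 1/(144 - 117) = 1/27)
1/(j(-311, 75) - 21242) = 1/(1/27 - 21242) = 1/(-573533/27) = -27/573533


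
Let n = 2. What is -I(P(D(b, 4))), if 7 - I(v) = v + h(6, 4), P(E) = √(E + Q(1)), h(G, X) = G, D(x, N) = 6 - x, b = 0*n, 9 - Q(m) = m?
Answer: -1 + √14 ≈ 2.7417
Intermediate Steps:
Q(m) = 9 - m
b = 0 (b = 0*2 = 0)
P(E) = √(8 + E) (P(E) = √(E + (9 - 1*1)) = √(E + (9 - 1)) = √(E + 8) = √(8 + E))
I(v) = 1 - v (I(v) = 7 - (v + 6) = 7 - (6 + v) = 7 + (-6 - v) = 1 - v)
-I(P(D(b, 4))) = -(1 - √(8 + (6 - 1*0))) = -(1 - √(8 + (6 + 0))) = -(1 - √(8 + 6)) = -(1 - √14) = -1 + √14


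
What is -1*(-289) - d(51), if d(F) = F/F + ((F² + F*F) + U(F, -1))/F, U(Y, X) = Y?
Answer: 185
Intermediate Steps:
d(F) = 1 + (F + 2*F²)/F (d(F) = F/F + ((F² + F*F) + F)/F = 1 + ((F² + F²) + F)/F = 1 + (2*F² + F)/F = 1 + (F + 2*F²)/F)
-1*(-289) - d(51) = -1*(-289) - (2 + 2*51) = 289 - (2 + 102) = 289 - 1*104 = 289 - 104 = 185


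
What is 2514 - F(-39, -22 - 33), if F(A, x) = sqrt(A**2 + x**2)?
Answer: 2514 - sqrt(4546) ≈ 2446.6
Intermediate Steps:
2514 - F(-39, -22 - 33) = 2514 - sqrt((-39)**2 + (-22 - 33)**2) = 2514 - sqrt(1521 + (-55)**2) = 2514 - sqrt(1521 + 3025) = 2514 - sqrt(4546)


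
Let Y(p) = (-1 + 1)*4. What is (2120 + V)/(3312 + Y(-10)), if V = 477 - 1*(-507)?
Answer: 194/207 ≈ 0.93720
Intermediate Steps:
Y(p) = 0 (Y(p) = 0*4 = 0)
V = 984 (V = 477 + 507 = 984)
(2120 + V)/(3312 + Y(-10)) = (2120 + 984)/(3312 + 0) = 3104/3312 = 3104*(1/3312) = 194/207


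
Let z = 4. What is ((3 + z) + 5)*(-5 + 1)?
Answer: -48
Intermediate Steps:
((3 + z) + 5)*(-5 + 1) = ((3 + 4) + 5)*(-5 + 1) = (7 + 5)*(-4) = 12*(-4) = -48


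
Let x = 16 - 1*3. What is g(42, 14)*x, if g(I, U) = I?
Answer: 546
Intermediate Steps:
x = 13 (x = 16 - 3 = 13)
g(42, 14)*x = 42*13 = 546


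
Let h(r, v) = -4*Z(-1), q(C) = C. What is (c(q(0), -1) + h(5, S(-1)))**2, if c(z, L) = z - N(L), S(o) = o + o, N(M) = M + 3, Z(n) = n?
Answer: 4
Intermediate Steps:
N(M) = 3 + M
S(o) = 2*o
c(z, L) = -3 + z - L (c(z, L) = z - (3 + L) = z + (-3 - L) = -3 + z - L)
h(r, v) = 4 (h(r, v) = -4*(-1) = 4)
(c(q(0), -1) + h(5, S(-1)))**2 = ((-3 + 0 - 1*(-1)) + 4)**2 = ((-3 + 0 + 1) + 4)**2 = (-2 + 4)**2 = 2**2 = 4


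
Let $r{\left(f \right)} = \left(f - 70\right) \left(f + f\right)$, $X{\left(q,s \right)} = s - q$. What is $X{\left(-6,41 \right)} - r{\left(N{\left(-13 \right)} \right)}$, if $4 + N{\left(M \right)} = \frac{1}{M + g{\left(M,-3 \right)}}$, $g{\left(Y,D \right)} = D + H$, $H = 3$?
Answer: $- \frac{94135}{169} \approx -557.01$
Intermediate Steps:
$g{\left(Y,D \right)} = 3 + D$ ($g{\left(Y,D \right)} = D + 3 = 3 + D$)
$N{\left(M \right)} = -4 + \frac{1}{M}$ ($N{\left(M \right)} = -4 + \frac{1}{M + \left(3 - 3\right)} = -4 + \frac{1}{M + 0} = -4 + \frac{1}{M}$)
$r{\left(f \right)} = 2 f \left(-70 + f\right)$ ($r{\left(f \right)} = \left(-70 + f\right) 2 f = 2 f \left(-70 + f\right)$)
$X{\left(-6,41 \right)} - r{\left(N{\left(-13 \right)} \right)} = \left(41 - -6\right) - 2 \left(-4 + \frac{1}{-13}\right) \left(-70 - \left(4 - \frac{1}{-13}\right)\right) = \left(41 + 6\right) - 2 \left(-4 - \frac{1}{13}\right) \left(-70 - \frac{53}{13}\right) = 47 - 2 \left(- \frac{53}{13}\right) \left(-70 - \frac{53}{13}\right) = 47 - 2 \left(- \frac{53}{13}\right) \left(- \frac{963}{13}\right) = 47 - \frac{102078}{169} = - \frac{94135}{169}$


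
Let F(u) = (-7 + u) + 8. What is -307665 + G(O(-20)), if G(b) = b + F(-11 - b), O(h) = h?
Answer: -307675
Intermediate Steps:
F(u) = 1 + u
G(b) = -10 (G(b) = b + (1 + (-11 - b)) = b + (-10 - b) = -10)
-307665 + G(O(-20)) = -307665 - 10 = -307675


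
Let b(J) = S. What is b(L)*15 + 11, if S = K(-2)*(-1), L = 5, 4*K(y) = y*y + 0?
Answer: -4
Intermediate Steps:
K(y) = y²/4 (K(y) = (y*y + 0)/4 = (y² + 0)/4 = y²/4)
S = -1 (S = ((¼)*(-2)²)*(-1) = ((¼)*4)*(-1) = 1*(-1) = -1)
b(J) = -1
b(L)*15 + 11 = -1*15 + 11 = -15 + 11 = -4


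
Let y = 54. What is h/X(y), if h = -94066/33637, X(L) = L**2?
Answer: -47033/49042746 ≈ -0.00095902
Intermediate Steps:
h = -94066/33637 (h = -94066*1/33637 = -94066/33637 ≈ -2.7965)
h/X(y) = -94066/(33637*(54**2)) = -94066/33637/2916 = -94066/33637*1/2916 = -47033/49042746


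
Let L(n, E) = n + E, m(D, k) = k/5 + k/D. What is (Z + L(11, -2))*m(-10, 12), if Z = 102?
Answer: 666/5 ≈ 133.20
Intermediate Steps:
m(D, k) = k/5 + k/D (m(D, k) = k*(⅕) + k/D = k/5 + k/D)
L(n, E) = E + n
(Z + L(11, -2))*m(-10, 12) = (102 + (-2 + 11))*((⅕)*12 + 12/(-10)) = (102 + 9)*(12/5 + 12*(-⅒)) = 111*(12/5 - 6/5) = 111*(6/5) = 666/5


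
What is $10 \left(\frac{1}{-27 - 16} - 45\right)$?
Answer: $- \frac{19360}{43} \approx -450.23$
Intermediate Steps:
$10 \left(\frac{1}{-27 - 16} - 45\right) = 10 \left(\frac{1}{-43} - 45\right) = 10 \left(- \frac{1}{43} - 45\right) = 10 \left(- \frac{1936}{43}\right) = - \frac{19360}{43}$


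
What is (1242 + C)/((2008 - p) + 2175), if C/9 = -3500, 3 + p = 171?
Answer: -30258/4015 ≈ -7.5362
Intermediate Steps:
p = 168 (p = -3 + 171 = 168)
C = -31500 (C = 9*(-3500) = -31500)
(1242 + C)/((2008 - p) + 2175) = (1242 - 31500)/((2008 - 1*168) + 2175) = -30258/((2008 - 168) + 2175) = -30258/(1840 + 2175) = -30258/4015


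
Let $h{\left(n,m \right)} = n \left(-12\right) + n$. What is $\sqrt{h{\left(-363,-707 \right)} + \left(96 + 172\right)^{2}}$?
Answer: $\sqrt{75817} \approx 275.35$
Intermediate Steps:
$h{\left(n,m \right)} = - 11 n$ ($h{\left(n,m \right)} = - 12 n + n = - 11 n$)
$\sqrt{h{\left(-363,-707 \right)} + \left(96 + 172\right)^{2}} = \sqrt{\left(-11\right) \left(-363\right) + \left(96 + 172\right)^{2}} = \sqrt{3993 + 268^{2}} = \sqrt{3993 + 71824} = \sqrt{75817}$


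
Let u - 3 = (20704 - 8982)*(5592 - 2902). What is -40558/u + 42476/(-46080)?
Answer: -335307479437/363250748160 ≈ -0.92307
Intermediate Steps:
u = 31532183 (u = 3 + (20704 - 8982)*(5592 - 2902) = 3 + 11722*2690 = 3 + 31532180 = 31532183)
-40558/u + 42476/(-46080) = -40558/31532183 + 42476/(-46080) = -40558*1/31532183 + 42476*(-1/46080) = -40558/31532183 - 10619/11520 = -335307479437/363250748160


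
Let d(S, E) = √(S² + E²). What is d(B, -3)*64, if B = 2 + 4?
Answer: 192*√5 ≈ 429.33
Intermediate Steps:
B = 6
d(S, E) = √(E² + S²)
d(B, -3)*64 = √((-3)² + 6²)*64 = √(9 + 36)*64 = √45*64 = (3*√5)*64 = 192*√5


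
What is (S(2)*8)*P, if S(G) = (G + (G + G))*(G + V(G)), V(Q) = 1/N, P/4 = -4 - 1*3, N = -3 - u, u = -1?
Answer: -2016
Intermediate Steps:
N = -2 (N = -3 - 1*(-1) = -3 + 1 = -2)
P = -28 (P = 4*(-4 - 1*3) = 4*(-4 - 3) = 4*(-7) = -28)
V(Q) = -½ (V(Q) = 1/(-2) = -½)
S(G) = 3*G*(-½ + G) (S(G) = (G + (G + G))*(G - ½) = (G + 2*G)*(-½ + G) = (3*G)*(-½ + G) = 3*G*(-½ + G))
(S(2)*8)*P = (((3/2)*2*(-1 + 2*2))*8)*(-28) = (((3/2)*2*(-1 + 4))*8)*(-28) = (((3/2)*2*3)*8)*(-28) = (9*8)*(-28) = 72*(-28) = -2016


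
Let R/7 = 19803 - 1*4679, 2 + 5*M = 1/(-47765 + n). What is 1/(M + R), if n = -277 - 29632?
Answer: 388370/41115799811 ≈ 9.4458e-6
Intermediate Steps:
n = -29909
M = -155349/388370 (M = -⅖ + 1/(5*(-47765 - 29909)) = -⅖ + (⅕)/(-77674) = -⅖ + (⅕)*(-1/77674) = -⅖ - 1/388370 = -155349/388370 ≈ -0.40000)
R = 105868 (R = 7*(19803 - 1*4679) = 7*(19803 - 4679) = 7*15124 = 105868)
1/(M + R) = 1/(-155349/388370 + 105868) = 1/(41115799811/388370) = 388370/41115799811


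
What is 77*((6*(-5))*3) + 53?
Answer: -6877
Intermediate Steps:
77*((6*(-5))*3) + 53 = 77*(-30*3) + 53 = 77*(-90) + 53 = -6930 + 53 = -6877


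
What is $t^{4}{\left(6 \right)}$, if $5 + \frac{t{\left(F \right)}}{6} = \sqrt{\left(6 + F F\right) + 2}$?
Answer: $11872656 - 3576960 \sqrt{11} \approx 9221.8$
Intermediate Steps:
$t{\left(F \right)} = -30 + 6 \sqrt{8 + F^{2}}$ ($t{\left(F \right)} = -30 + 6 \sqrt{\left(6 + F F\right) + 2} = -30 + 6 \sqrt{\left(6 + F^{2}\right) + 2} = -30 + 6 \sqrt{8 + F^{2}}$)
$t^{4}{\left(6 \right)} = \left(-30 + 6 \sqrt{8 + 6^{2}}\right)^{4} = \left(-30 + 6 \sqrt{8 + 36}\right)^{4} = \left(-30 + 6 \sqrt{44}\right)^{4} = \left(-30 + 6 \cdot 2 \sqrt{11}\right)^{4} = \left(-30 + 12 \sqrt{11}\right)^{4}$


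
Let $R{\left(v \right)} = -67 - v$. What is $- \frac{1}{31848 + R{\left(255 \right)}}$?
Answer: $- \frac{1}{31526} \approx -3.172 \cdot 10^{-5}$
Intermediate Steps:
$- \frac{1}{31848 + R{\left(255 \right)}} = - \frac{1}{31848 - 322} = - \frac{1}{31526}$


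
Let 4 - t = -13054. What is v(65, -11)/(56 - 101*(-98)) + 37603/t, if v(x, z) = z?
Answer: 93539156/32494833 ≈ 2.8786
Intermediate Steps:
t = 13058 (t = 4 - 1*(-13054) = 4 + 13054 = 13058)
v(65, -11)/(56 - 101*(-98)) + 37603/t = -11/(56 - 101*(-98)) + 37603/13058 = -11/(56 + 9898) + 37603*(1/13058) = -11/9954 + 37603/13058 = 93539156/32494833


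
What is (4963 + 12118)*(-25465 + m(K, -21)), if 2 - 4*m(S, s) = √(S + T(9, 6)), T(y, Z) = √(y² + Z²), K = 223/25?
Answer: -869918249/2 - 17081*√(223 + 75*√13)/20 ≈ -4.3498e+8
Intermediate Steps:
K = 223/25 (K = 223*(1/25) = 223/25 ≈ 8.9200)
T(y, Z) = √(Z² + y²)
m(S, s) = ½ - √(S + 3*√13)/4 (m(S, s) = ½ - √(S + √(6² + 9²))/4 = ½ - √(S + √(36 + 81))/4 = ½ - √(S + √117)/4 = ½ - √(S + 3*√13)/4)
(4963 + 12118)*(-25465 + m(K, -21)) = (4963 + 12118)*(-25465 + (½ - √(223/25 + 3*√13)/4)) = 17081*(-50929/2 - √(223/25 + 3*√13)/4) = -869918249/2 - 17081*√(223/25 + 3*√13)/4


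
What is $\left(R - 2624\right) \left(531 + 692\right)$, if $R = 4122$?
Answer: $1832054$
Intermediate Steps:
$\left(R - 2624\right) \left(531 + 692\right) = \left(4122 - 2624\right) \left(531 + 692\right) = 1498 \cdot 1223 = 1832054$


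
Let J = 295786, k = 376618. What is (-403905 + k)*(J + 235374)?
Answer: -14493762920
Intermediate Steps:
(-403905 + k)*(J + 235374) = (-403905 + 376618)*(295786 + 235374) = -27287*531160 = -14493762920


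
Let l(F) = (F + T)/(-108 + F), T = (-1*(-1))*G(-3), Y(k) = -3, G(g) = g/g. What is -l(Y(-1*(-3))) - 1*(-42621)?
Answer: 4730929/111 ≈ 42621.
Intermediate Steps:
G(g) = 1
T = 1 (T = -1*(-1)*1 = 1*1 = 1)
l(F) = (1 + F)/(-108 + F) (l(F) = (F + 1)/(-108 + F) = (1 + F)/(-108 + F))
-l(Y(-1*(-3))) - 1*(-42621) = -(1 - 3)/(-108 - 3) - 1*(-42621) = -(-2)/(-111) + 42621 = -(-1)*(-2)/111 + 42621 = -1*2/111 + 42621 = -2/111 + 42621 = 4730929/111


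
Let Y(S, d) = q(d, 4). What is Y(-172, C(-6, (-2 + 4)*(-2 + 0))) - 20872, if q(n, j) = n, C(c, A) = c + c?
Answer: -20884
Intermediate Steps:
C(c, A) = 2*c
Y(S, d) = d
Y(-172, C(-6, (-2 + 4)*(-2 + 0))) - 20872 = 2*(-6) - 20872 = -12 - 20872 = -20884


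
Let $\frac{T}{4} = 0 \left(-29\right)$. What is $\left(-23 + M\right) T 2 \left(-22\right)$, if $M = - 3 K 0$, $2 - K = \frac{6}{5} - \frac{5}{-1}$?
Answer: $0$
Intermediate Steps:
$K = - \frac{21}{5}$ ($K = 2 - \left(\frac{6}{5} - \frac{5}{-1}\right) = 2 - \left(6 \cdot \frac{1}{5} - -5\right) = 2 - \left(\frac{6}{5} + 5\right) = 2 - \frac{31}{5} = - \frac{21}{5} \approx -4.2$)
$T = 0$ ($T = 4 \cdot 0 \left(-29\right) = 4 \cdot 0 = 0$)
$M = 0$ ($M = \left(-3\right) \left(- \frac{21}{5}\right) 0 = \frac{63}{5} \cdot 0 = 0$)
$\left(-23 + M\right) T 2 \left(-22\right) = \left(-23 + 0\right) 0 \cdot 2 \left(-22\right) = \left(-23\right) 0 \left(-44\right) = 0 \left(-44\right) = 0$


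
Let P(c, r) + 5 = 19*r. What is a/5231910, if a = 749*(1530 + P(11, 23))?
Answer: 244923/871985 ≈ 0.28088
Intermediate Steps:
P(c, r) = -5 + 19*r
a = 1469538 (a = 749*(1530 + (-5 + 19*23)) = 749*(1530 + (-5 + 437)) = 749*(1530 + 432) = 749*1962 = 1469538)
a/5231910 = 1469538/5231910 = 1469538*(1/5231910) = 244923/871985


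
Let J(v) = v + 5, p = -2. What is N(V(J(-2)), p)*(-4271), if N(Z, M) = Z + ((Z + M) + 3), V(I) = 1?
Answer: -12813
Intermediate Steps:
J(v) = 5 + v
N(Z, M) = 3 + M + 2*Z (N(Z, M) = Z + ((M + Z) + 3) = Z + (3 + M + Z) = 3 + M + 2*Z)
N(V(J(-2)), p)*(-4271) = (3 - 2 + 2*1)*(-4271) = (3 - 2 + 2)*(-4271) = 3*(-4271) = -12813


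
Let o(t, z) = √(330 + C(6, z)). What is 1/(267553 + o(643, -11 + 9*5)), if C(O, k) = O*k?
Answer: 267553/71584607275 - √534/71584607275 ≈ 3.7373e-6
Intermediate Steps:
o(t, z) = √(330 + 6*z)
1/(267553 + o(643, -11 + 9*5)) = 1/(267553 + √(330 + 6*(-11 + 9*5))) = 1/(267553 + √(330 + 6*(-11 + 45))) = 1/(267553 + √(330 + 6*34)) = 1/(267553 + √(330 + 204)) = 1/(267553 + √534)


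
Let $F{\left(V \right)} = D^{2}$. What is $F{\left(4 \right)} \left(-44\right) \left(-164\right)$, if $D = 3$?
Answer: $64944$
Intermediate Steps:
$F{\left(V \right)} = 9$ ($F{\left(V \right)} = 3^{2} = 9$)
$F{\left(4 \right)} \left(-44\right) \left(-164\right) = 9 \left(-44\right) \left(-164\right) = \left(-396\right) \left(-164\right) = 64944$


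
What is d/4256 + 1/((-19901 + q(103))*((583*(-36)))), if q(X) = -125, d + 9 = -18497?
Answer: -25586108743/5884279632 ≈ -4.3482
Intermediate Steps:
d = -18506 (d = -9 - 18497 = -18506)
d/4256 + 1/((-19901 + q(103))*((583*(-36)))) = -18506/4256 + 1/((-19901 - 125)*((583*(-36)))) = -18506*1/4256 + 1/(-20026*(-20988)) = -487/112 - 1/20026*(-1/20988) = -487/112 + 1/420305688 = -25586108743/5884279632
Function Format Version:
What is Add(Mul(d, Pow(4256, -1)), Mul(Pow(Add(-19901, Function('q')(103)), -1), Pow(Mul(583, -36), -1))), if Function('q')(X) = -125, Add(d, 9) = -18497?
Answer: Rational(-25586108743, 5884279632) ≈ -4.3482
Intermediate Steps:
d = -18506 (d = Add(-9, -18497) = -18506)
Add(Mul(d, Pow(4256, -1)), Mul(Pow(Add(-19901, Function('q')(103)), -1), Pow(Mul(583, -36), -1))) = Add(Mul(-18506, Pow(4256, -1)), Mul(Pow(Add(-19901, -125), -1), Pow(Mul(583, -36), -1))) = Add(Mul(-18506, Rational(1, 4256)), Mul(Pow(-20026, -1), Pow(-20988, -1))) = Add(Rational(-487, 112), Mul(Rational(-1, 20026), Rational(-1, 20988))) = Add(Rational(-487, 112), Rational(1, 420305688)) = Rational(-25586108743, 5884279632)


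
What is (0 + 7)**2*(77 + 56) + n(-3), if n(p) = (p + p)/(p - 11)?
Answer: 45622/7 ≈ 6517.4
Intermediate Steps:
n(p) = 2*p/(-11 + p) (n(p) = (2*p)/(-11 + p) = 2*p/(-11 + p))
(0 + 7)**2*(77 + 56) + n(-3) = (0 + 7)**2*(77 + 56) + 2*(-3)/(-11 - 3) = 7**2*133 + 2*(-3)/(-14) = 49*133 + 2*(-3)*(-1/14) = 6517 + 3/7 = 45622/7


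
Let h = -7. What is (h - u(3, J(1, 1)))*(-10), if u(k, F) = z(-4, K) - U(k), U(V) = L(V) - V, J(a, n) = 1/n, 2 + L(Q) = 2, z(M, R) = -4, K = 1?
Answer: 60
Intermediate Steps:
L(Q) = 0 (L(Q) = -2 + 2 = 0)
J(a, n) = 1/n
U(V) = -V (U(V) = 0 - V = -V)
u(k, F) = -4 + k (u(k, F) = -4 - (-1)*k = -4 + k)
(h - u(3, J(1, 1)))*(-10) = (-7 - (-4 + 3))*(-10) = (-7 - 1*(-1))*(-10) = (-7 + 1)*(-10) = -6*(-10) = 60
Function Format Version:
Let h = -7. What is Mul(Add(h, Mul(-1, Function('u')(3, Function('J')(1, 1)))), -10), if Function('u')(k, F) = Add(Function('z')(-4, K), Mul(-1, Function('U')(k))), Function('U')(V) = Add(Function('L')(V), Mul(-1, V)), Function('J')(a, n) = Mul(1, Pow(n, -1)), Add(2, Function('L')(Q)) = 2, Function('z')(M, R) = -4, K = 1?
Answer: 60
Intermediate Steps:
Function('L')(Q) = 0 (Function('L')(Q) = Add(-2, 2) = 0)
Function('J')(a, n) = Pow(n, -1)
Function('U')(V) = Mul(-1, V) (Function('U')(V) = Add(0, Mul(-1, V)) = Mul(-1, V))
Function('u')(k, F) = Add(-4, k) (Function('u')(k, F) = Add(-4, Mul(-1, Mul(-1, k))) = Add(-4, k))
Mul(Add(h, Mul(-1, Function('u')(3, Function('J')(1, 1)))), -10) = Mul(Add(-7, Mul(-1, Add(-4, 3))), -10) = Mul(Add(-7, Mul(-1, -1)), -10) = Mul(Add(-7, 1), -10) = Mul(-6, -10) = 60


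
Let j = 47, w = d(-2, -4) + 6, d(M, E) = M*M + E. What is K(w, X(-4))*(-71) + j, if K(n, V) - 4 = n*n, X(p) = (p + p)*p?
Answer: -2793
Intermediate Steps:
d(M, E) = E + M² (d(M, E) = M² + E = E + M²)
w = 6 (w = (-4 + (-2)²) + 6 = (-4 + 4) + 6 = 0 + 6 = 6)
X(p) = 2*p² (X(p) = (2*p)*p = 2*p²)
K(n, V) = 4 + n² (K(n, V) = 4 + n*n = 4 + n²)
K(w, X(-4))*(-71) + j = (4 + 6²)*(-71) + 47 = (4 + 36)*(-71) + 47 = 40*(-71) + 47 = -2840 + 47 = -2793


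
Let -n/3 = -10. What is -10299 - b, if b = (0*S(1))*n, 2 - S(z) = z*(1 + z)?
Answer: -10299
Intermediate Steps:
S(z) = 2 - z*(1 + z)
n = 30 (n = -3*(-10) = 30)
b = 0 (b = (0*(2 - 1*1 - 1*1**2))*30 = (0*(2 - 1 - 1*1))*30 = (0*(2 - 1 - 1))*30 = (0*0)*30 = 0*30 = 0)
-10299 - b = -10299 - 1*0 = -10299 + 0 = -10299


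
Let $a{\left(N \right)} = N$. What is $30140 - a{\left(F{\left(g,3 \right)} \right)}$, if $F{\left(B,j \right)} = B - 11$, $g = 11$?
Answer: $30140$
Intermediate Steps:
$F{\left(B,j \right)} = -11 + B$
$30140 - a{\left(F{\left(g,3 \right)} \right)} = 30140 - \left(-11 + 11\right) = 30140 - 0 = 30140 + 0 = 30140$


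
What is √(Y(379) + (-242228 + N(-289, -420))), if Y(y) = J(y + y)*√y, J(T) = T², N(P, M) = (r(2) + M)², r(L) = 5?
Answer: √(-70003 + 574564*√379) ≈ 3334.0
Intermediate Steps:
N(P, M) = (5 + M)²
Y(y) = 4*y^(5/2) (Y(y) = (y + y)²*√y = (2*y)²*√y = (4*y²)*√y = 4*y^(5/2))
√(Y(379) + (-242228 + N(-289, -420))) = √(4*379^(5/2) + (-242228 + (5 - 420)²)) = √(4*(143641*√379) + (-242228 + (-415)²)) = √(574564*√379 + (-242228 + 172225)) = √(574564*√379 - 70003) = √(-70003 + 574564*√379)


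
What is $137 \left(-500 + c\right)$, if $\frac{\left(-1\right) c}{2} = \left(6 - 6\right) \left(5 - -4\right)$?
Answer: $-68500$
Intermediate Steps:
$c = 0$ ($c = - 2 \left(6 - 6\right) \left(5 - -4\right) = - 2 \cdot 0 \left(5 + 4\right) = - 2 \cdot 0 \cdot 9 = \left(-2\right) 0 = 0$)
$137 \left(-500 + c\right) = 137 \left(-500 + 0\right) = 137 \left(-500\right) = -68500$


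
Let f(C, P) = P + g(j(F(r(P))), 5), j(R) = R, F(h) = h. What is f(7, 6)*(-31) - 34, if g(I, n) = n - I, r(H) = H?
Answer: -189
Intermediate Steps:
f(C, P) = 5 (f(C, P) = P + (5 - P) = 5)
f(7, 6)*(-31) - 34 = 5*(-31) - 34 = -155 - 34 = -189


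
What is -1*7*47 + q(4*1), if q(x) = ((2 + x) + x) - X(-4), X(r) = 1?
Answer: -320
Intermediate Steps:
q(x) = 1 + 2*x (q(x) = ((2 + x) + x) - 1*1 = (2 + 2*x) - 1 = 1 + 2*x)
-1*7*47 + q(4*1) = -1*7*47 + (1 + 2*(4*1)) = -7*47 + (1 + 2*4) = -329 + (1 + 8) = -329 + 9 = -320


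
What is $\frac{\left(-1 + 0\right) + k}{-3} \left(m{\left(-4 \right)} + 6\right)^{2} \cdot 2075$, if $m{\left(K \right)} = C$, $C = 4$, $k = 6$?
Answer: $- \frac{1037500}{3} \approx -3.4583 \cdot 10^{5}$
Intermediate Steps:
$m{\left(K \right)} = 4$
$\frac{\left(-1 + 0\right) + k}{-3} \left(m{\left(-4 \right)} + 6\right)^{2} \cdot 2075 = \frac{\left(-1 + 0\right) + 6}{-3} \left(4 + 6\right)^{2} \cdot 2075 = \left(-1 + 6\right) \left(- \frac{1}{3}\right) 10^{2} \cdot 2075 = 5 \left(- \frac{1}{3}\right) 100 \cdot 2075 = \left(- \frac{5}{3}\right) 100 \cdot 2075 = \left(- \frac{500}{3}\right) 2075 = - \frac{1037500}{3}$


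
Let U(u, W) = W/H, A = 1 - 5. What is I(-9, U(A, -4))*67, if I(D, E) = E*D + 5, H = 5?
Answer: 4087/5 ≈ 817.40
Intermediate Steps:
A = -4
U(u, W) = W/5
I(D, E) = 5 + D*E (I(D, E) = D*E + 5 = 5 + D*E)
I(-9, U(A, -4))*67 = (5 - 9*(-4)/5)*67 = (5 - 9*(-⅘))*67 = (5 + 36/5)*67 = (61/5)*67 = 4087/5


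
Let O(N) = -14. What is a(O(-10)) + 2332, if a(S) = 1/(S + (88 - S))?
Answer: 205217/88 ≈ 2332.0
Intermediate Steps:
a(S) = 1/88
a(O(-10)) + 2332 = 1/88 + 2332 = 205217/88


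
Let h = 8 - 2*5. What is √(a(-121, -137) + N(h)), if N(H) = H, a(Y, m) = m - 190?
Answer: I*√329 ≈ 18.138*I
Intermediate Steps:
a(Y, m) = -190 + m
h = -2 (h = 8 - 10 = -2)
√(a(-121, -137) + N(h)) = √((-190 - 137) - 2) = √(-327 - 2) = √(-329) = I*√329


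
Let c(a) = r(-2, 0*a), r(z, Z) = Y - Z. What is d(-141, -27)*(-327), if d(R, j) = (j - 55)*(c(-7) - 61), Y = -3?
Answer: -1716096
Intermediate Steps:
r(z, Z) = -3 - Z
c(a) = -3 (c(a) = -3 - 0*a = -3 - 1*0 = -3 + 0 = -3)
d(R, j) = 3520 - 64*j (d(R, j) = (j - 55)*(-3 - 61) = (-55 + j)*(-64) = 3520 - 64*j)
d(-141, -27)*(-327) = (3520 - 64*(-27))*(-327) = (3520 + 1728)*(-327) = 5248*(-327) = -1716096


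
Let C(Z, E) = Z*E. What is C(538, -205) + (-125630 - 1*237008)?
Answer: -472928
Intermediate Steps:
C(Z, E) = E*Z
C(538, -205) + (-125630 - 1*237008) = -205*538 + (-125630 - 1*237008) = -110290 + (-125630 - 237008) = -110290 - 362638 = -472928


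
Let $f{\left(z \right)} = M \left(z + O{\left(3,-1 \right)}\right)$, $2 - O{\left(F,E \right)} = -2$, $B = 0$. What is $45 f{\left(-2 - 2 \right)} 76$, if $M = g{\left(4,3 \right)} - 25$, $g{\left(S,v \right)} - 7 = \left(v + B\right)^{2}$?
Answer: $0$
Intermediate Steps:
$O{\left(F,E \right)} = 4$ ($O{\left(F,E \right)} = 2 - -2 = 2 + 2 = 4$)
$g{\left(S,v \right)} = 7 + v^{2}$ ($g{\left(S,v \right)} = 7 + \left(v + 0\right)^{2} = 7 + v^{2}$)
$M = -9$ ($M = \left(7 + 3^{2}\right) - 25 = \left(7 + 9\right) - 25 = 16 - 25 = -9$)
$f{\left(z \right)} = -36 - 9 z$ ($f{\left(z \right)} = - 9 \left(z + 4\right) = - 9 \left(4 + z\right) = -36 - 9 z$)
$45 f{\left(-2 - 2 \right)} 76 = 45 \left(-36 - 9 \left(-2 - 2\right)\right) 76 = 45 \left(-36 - -36\right) 76 = 45 \left(-36 + 36\right) 76 = 45 \cdot 0 \cdot 76 = 0 \cdot 76 = 0$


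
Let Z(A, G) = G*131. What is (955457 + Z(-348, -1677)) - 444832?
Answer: 290938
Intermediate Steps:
Z(A, G) = 131*G
(955457 + Z(-348, -1677)) - 444832 = (955457 + 131*(-1677)) - 444832 = (955457 - 219687) - 444832 = 735770 - 444832 = 290938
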